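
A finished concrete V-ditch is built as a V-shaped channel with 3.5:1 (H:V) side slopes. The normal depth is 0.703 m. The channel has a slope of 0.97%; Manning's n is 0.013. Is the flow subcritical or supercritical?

supercritical

For a triangular section with side slope z = 3.5: A = zy² = 3.5×0.703² = 1.73 m²; P = 2y√(1+z²) = 2×0.703×3.64 = 5.118 m.
Hydraulic radius R = A/P = 1.73/5.118 = 0.338 m.
V = (1/n) R^(2/3) √S = (1/0.013) × 0.338^(2/3) × √0.0097 = 3.676 m/s. Hydraulic depth D_h = A/T = 1.73/4.921 = 0.3515 m.
Froude number Fr = V/√(g·D_h) = 3.676/√(9.81×0.3515) = 1.98, which is greater than 1, so the flow is supercritical.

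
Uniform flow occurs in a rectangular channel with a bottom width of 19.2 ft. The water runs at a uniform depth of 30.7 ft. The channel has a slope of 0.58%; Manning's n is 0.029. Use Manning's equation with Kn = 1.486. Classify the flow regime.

subcritical

Flow area A = b·y = 19.2 × 30.7 = 589.4 ft². Wetted perimeter P = b + 2y = 19.2 + 2×30.7 = 80.6 ft.
Hydraulic radius R = A/P = 589.4/80.6 = 7.313 ft.
V = (1.486/n) R^(2/3) √S = (1.486/0.029) × 7.313^(2/3) × √0.0058 = 14.7 ft/s. Hydraulic depth D_h = A/T = 589.4/19.2 = 30.7 ft.
Froude number Fr = V/√(g·D_h) = 14.7/√(32.2×30.7) = 0.468, which is less than 1, so the flow is subcritical.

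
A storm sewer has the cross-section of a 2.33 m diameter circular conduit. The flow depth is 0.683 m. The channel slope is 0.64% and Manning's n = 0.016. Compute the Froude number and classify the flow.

supercritical

For a circular section of diameter D = 2.33 m at depth y = 0.683 m, the central angle is θ = 2 arccos(1 − 2y/D) = 2.288 rad. Then A = (D²/8)(θ − sin θ) = 1.042 m² and P = Dθ/2 = 2.666 m.
Hydraulic radius R = A/P = 1.042/2.666 = 0.3908 m.
V = (1/n) R^(2/3) √S = (1/0.016) × 0.3908^(2/3) × √0.0064 = 2.672 m/s. Hydraulic depth D_h = A/T = 1.042/2.121 = 0.4911 m.
Froude number Fr = V/√(g·D_h) = 2.672/√(9.81×0.4911) = 1.22, which is greater than 1, so the flow is supercritical.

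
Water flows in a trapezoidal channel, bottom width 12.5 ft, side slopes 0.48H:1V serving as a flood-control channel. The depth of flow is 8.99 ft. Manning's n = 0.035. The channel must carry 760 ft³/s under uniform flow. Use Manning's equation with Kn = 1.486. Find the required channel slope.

With bottom width b = 12.5 ft and side slope z = 0.48: A = (b + zy)y = (12.5 + 0.48×8.99)×8.99 = 151.2 ft²; P = b + 2y√(1+z²) = 12.5 + 2×8.99×1.109 = 32.44 ft.
Hydraulic radius R = A/P = 151.2/32.44 = 4.659 ft.
From Manning's equation, S = [nQ / (1.486 A R^(2/3))]² = [0.035 × 760 / (1.486 × 151.2 × 4.659^(2/3))]² = 0.0018.

S = 0.0018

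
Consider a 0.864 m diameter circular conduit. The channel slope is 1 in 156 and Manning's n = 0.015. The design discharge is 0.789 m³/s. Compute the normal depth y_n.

Manning's equation rearranged: A R^(2/3) = nQ / (1·√S) = 0.015 × 0.789 / (√0.00641) = 0.1478.
Trying y = 0.671 m: A R^(2/3) = 0.2001 — over.
Trying y = 0.533 m: A R^(2/3) = 0.1479 — ≈ 0.1478.

y_n = 0.533 m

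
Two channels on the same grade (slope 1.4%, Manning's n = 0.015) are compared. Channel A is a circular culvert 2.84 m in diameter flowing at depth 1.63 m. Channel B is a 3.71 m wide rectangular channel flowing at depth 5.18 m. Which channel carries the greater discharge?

Channel A: For a circular section of diameter D = 2.84 m at depth y = 1.63 m, the central angle is θ = 2 arccos(1 − 2y/D) = 3.438 rad. Then A = (D²/8)(θ − sin θ) = 3.762 m² and P = Dθ/2 = 4.883 m. Hydraulic radius R = A/P = 3.762/4.883 = 0.7704 m. Q_A = (1/0.015)·3.762·0.7704^(2/3)·√0.014 = 24.94 m³/s.
Channel B: Flow area A = b·y = 3.71 × 5.18 = 19.22 m². Wetted perimeter P = b + 2y = 3.71 + 2×5.18 = 14.07 m. Hydraulic radius R = A/P = 19.22/14.07 = 1.366 m. Q_B = (1/0.015)·19.22·1.366^(2/3)·√0.014 = 186.6 m³/s.
Q_A = 24.94 m³/s vs Q_B = 186.6 m³/s, so channel B carries more.

channel B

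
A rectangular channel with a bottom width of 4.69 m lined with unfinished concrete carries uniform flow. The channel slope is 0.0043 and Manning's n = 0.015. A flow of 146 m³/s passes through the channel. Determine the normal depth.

Manning's equation rearranged: A R^(2/3) = nQ / (1·√S) = 0.015 × 146 / (√0.0043) = 33.4.
Trying y = 3.53 m: A R^(2/3) = 20.81 — short.
Trying y = 6.06 m: A R^(2/3) = 40.34 — over.
Trying y = 5.18 m: A R^(2/3) = 33.43 — ≈ 33.4.

y_n = 5.18 m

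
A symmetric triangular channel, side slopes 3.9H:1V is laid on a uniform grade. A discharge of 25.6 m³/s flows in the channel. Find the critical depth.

y_c = 1.54 m

At critical depth, Q² T / (g A³) = 1, i.e. A³/T = Q²/g = 25.6²/9.81 = 66.81.
Trying y = 1.36 m: A³/T = 35.38 — low.
Trying y = 1.7 m: A³/T = 108 — high.
Trying y = 1.54 m: A³/T = 65.87 — matches.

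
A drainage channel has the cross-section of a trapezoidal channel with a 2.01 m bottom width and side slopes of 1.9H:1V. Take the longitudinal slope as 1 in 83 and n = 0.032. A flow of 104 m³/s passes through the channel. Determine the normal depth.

Manning's equation rearranged: A R^(2/3) = nQ / (1·√S) = 0.032 × 104 / (√0.01205) = 30.32.
At y = 3.45 m: A R^(2/3) = 43.01 — high.
At y = 2.21 m: A R^(2/3) = 15.44 — low.
At y = 2.97 m: A R^(2/3) = 30.31 — close enough.

y_n = 2.97 m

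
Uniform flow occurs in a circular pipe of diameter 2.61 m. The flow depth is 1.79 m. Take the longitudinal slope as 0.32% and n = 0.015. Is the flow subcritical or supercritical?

subcritical

For a circular section of diameter D = 2.61 m at depth y = 1.79 m, the central angle is θ = 2 arccos(1 − 2y/D) = 3.903 rad. Then A = (D²/8)(θ − sin θ) = 3.911 m² and P = Dθ/2 = 5.094 m.
Hydraulic radius R = A/P = 3.911/5.094 = 0.7679 m.
V = (1/n) R^(2/3) √S = (1/0.015) × 0.7679^(2/3) × √0.0032 = 3.162 m/s. Hydraulic depth D_h = A/T = 3.911/2.423 = 1.614 m.
Froude number Fr = V/√(g·D_h) = 3.162/√(9.81×1.614) = 0.795, which is less than 1, so the flow is subcritical.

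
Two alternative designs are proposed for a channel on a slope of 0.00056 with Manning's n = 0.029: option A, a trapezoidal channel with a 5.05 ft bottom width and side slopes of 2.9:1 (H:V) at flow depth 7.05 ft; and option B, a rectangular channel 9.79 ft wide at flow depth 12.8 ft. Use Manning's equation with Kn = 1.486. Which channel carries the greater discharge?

Channel A: With bottom width b = 5.05 ft and side slope z = 2.9: A = (b + zy)y = (5.05 + 2.9×7.05)×7.05 = 179.7 ft²; P = b + 2y√(1+z²) = 5.05 + 2×7.05×3.068 = 48.3 ft. Hydraulic radius R = A/P = 179.7/48.3 = 3.721 ft. Q_A = (1.486/0.029)·179.7·3.721^(2/3)·√0.00056 = 523.4 ft³/s.
Channel B: Flow area A = b·y = 9.79 × 12.8 = 125.3 ft². Wetted perimeter P = b + 2y = 9.79 + 2×12.8 = 35.39 ft. Hydraulic radius R = A/P = 125.3/35.39 = 3.541 ft. Q_B = (1.486/0.029)·125.3·3.541^(2/3)·√0.00056 = 353 ft³/s.
Q_A = 523.4 ft³/s vs Q_B = 353 ft³/s, so channel A carries more.

channel A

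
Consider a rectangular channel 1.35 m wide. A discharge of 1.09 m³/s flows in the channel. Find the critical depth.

For a rectangular channel, critical depth y_c = (q²/g)^(1/3) where q = Q/b = 1.09/1.35 = 0.8074 m²/s.
So y_c = (0.8074²/9.81)^(1/3) = 0.405 m.

y_c = 0.405 m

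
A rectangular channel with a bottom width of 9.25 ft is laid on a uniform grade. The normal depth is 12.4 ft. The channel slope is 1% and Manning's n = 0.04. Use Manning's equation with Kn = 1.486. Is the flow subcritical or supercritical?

subcritical

Flow area A = b·y = 9.25 × 12.4 = 114.7 ft². Wetted perimeter P = b + 2y = 9.25 + 2×12.4 = 34.05 ft.
Hydraulic radius R = A/P = 114.7/34.05 = 3.369 ft.
V = (1.486/n) R^(2/3) √S = (1.486/0.04) × 3.369^(2/3) × √0.01 = 8.348 ft/s. Hydraulic depth D_h = A/T = 114.7/9.25 = 12.4 ft.
Froude number Fr = V/√(g·D_h) = 8.348/√(32.2×12.4) = 0.418, which is less than 1, so the flow is subcritical.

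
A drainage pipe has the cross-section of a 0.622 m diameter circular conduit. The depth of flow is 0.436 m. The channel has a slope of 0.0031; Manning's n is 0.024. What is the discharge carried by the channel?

For a circular section of diameter D = 0.622 m at depth y = 0.436 m, the central angle is θ = 2 arccos(1 − 2y/D) = 3.969 rad. Then A = (D²/8)(θ − sin θ) = 0.2275 m² and P = Dθ/2 = 1.234 m.
Hydraulic radius R = A/P = 0.2275/1.234 = 0.1843 m.
Manning's equation: Q = (1/n) A R^(2/3) S^(1/2) = (1/0.024) × 0.2275 × 0.1843^(2/3) × 0.0031^(1/2) = 0.171 m³/s.

Q = 0.171 m³/s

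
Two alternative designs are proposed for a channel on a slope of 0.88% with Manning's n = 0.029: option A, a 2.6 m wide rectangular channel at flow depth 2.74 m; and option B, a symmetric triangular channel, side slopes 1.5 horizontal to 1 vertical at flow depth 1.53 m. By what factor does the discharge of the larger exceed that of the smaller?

2.52

Channel A: Flow area A = b·y = 2.6 × 2.74 = 7.124 m². Wetted perimeter P = b + 2y = 2.6 + 2×2.74 = 8.08 m. Hydraulic radius R = A/P = 7.124/8.08 = 0.8817 m. Q_A = (1/0.029)·7.124·0.8817^(2/3)·√0.0088 = 21.19 m³/s.
Channel B: For a triangular section with side slope z = 1.5: A = zy² = 1.5×1.53² = 3.511 m²; P = 2y√(1+z²) = 2×1.53×1.803 = 5.516 m. Hydraulic radius R = A/P = 3.511/5.516 = 0.6365 m. Q_B = (1/0.029)·3.511·0.6365^(2/3)·√0.0088 = 8.405 m³/s.
The larger discharge is 21.19 m³/s and the smaller is 8.405 m³/s; the ratio is 2.52.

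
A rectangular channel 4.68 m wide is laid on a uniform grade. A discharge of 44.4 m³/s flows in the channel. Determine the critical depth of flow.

y_c = 2.09 m

For a rectangular channel, critical depth y_c = (q²/g)^(1/3) where q = Q/b = 44.4/4.68 = 9.487 m²/s.
So y_c = (9.487²/9.81)^(1/3) = 2.09 m.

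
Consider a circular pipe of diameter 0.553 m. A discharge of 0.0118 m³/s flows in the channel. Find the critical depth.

y_c = 0.0691 m

At critical depth, Q² T / (g A³) = 1, i.e. A³/T = Q²/g = 0.0118²/9.81 = 0.00001419.
Trying y = 0.0515 m: A³/T = 0.000004440 — low.
Trying y = 0.0853 m: A³/T = 0.00003259 — high.
Trying y = 0.0691 m: A³/T = 0.00001420 — matches.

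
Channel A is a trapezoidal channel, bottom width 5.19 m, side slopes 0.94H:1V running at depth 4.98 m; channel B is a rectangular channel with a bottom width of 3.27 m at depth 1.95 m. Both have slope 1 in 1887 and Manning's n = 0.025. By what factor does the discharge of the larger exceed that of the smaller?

15.8

Channel A: With bottom width b = 5.19 m and side slope z = 0.94: A = (b + zy)y = (5.19 + 0.94×4.98)×4.98 = 49.16 m²; P = b + 2y√(1+z²) = 5.19 + 2×4.98×1.372 = 18.86 m. Hydraulic radius R = A/P = 49.16/18.86 = 2.607 m. Q_A = (1/0.025)·49.16·2.607^(2/3)·√0.0005299 = 85.73 m³/s.
Channel B: Flow area A = b·y = 3.27 × 1.95 = 6.377 m². Wetted perimeter P = b + 2y = 3.27 + 2×1.95 = 7.17 m. Hydraulic radius R = A/P = 6.377/7.17 = 0.8893 m. Q_B = (1/0.025)·6.377·0.8893^(2/3)·√0.0005299 = 5.43 m³/s.
The larger discharge is 85.73 m³/s and the smaller is 5.43 m³/s; the ratio is 15.8.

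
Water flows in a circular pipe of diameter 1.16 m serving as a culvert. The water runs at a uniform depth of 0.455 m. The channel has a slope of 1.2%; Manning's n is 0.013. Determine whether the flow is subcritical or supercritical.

supercritical

For a circular section of diameter D = 1.16 m at depth y = 0.455 m, the central angle is θ = 2 arccos(1 − 2y/D) = 2.707 rad. Then A = (D²/8)(θ − sin θ) = 0.3845 m² and P = Dθ/2 = 1.57 m.
Hydraulic radius R = A/P = 0.3845/1.57 = 0.2449 m.
V = (1/n) R^(2/3) √S = (1/0.013) × 0.2449^(2/3) × √0.012 = 3.299 m/s. Hydraulic depth D_h = A/T = 0.3845/1.133 = 0.3395 m.
Froude number Fr = V/√(g·D_h) = 3.299/√(9.81×0.3395) = 1.81, which is greater than 1, so the flow is supercritical.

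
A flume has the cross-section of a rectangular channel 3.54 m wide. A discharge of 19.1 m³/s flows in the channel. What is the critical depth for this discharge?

For a rectangular channel, critical depth y_c = (q²/g)^(1/3) where q = Q/b = 19.1/3.54 = 5.395 m²/s.
So y_c = (5.395²/9.81)^(1/3) = 1.44 m.

y_c = 1.44 m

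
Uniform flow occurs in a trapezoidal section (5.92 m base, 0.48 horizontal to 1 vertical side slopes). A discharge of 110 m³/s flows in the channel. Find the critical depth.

At critical depth, Q² T / (g A³) = 1, i.e. A³/T = Q²/g = 110²/9.81 = 1233.
Trying y = 3.71 m: A³/T = 2460 — high.
Trying y = 2.34 m: A³/T = 548.2 — low.
Trying y = 3.01 m: A³/T = 1237 — ≈ 1233.

y_c = 3.01 m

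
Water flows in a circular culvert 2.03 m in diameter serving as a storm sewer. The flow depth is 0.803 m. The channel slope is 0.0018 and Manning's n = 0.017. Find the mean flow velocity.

V = 1.42 m/s

For a circular section of diameter D = 2.03 m at depth y = 0.803 m, the central angle is θ = 2 arccos(1 − 2y/D) = 2.721 rad. Then A = (D²/8)(θ − sin θ) = 1.191 m² and P = Dθ/2 = 2.762 m.
Hydraulic radius R = A/P = 1.191/2.762 = 0.4313 m.
From Manning's equation, V = (1/n) R^(2/3) S^(1/2) = (1/0.017) × 0.4313^(2/3) × 0.0018^(1/2) = 1.42 m/s.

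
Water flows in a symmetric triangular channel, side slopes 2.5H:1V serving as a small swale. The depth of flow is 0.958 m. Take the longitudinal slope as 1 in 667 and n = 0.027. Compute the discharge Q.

Q = 1.92 m³/s

For a triangular section with side slope z = 2.5: A = zy² = 2.5×0.958² = 2.294 m²; P = 2y√(1+z²) = 2×0.958×2.693 = 5.159 m.
Hydraulic radius R = A/P = 2.294/5.159 = 0.4447 m.
Manning's equation: Q = (1/n) A R^(2/3) S^(1/2) = (1/0.027) × 2.294 × 0.4447^(2/3) × 0.001499^(1/2) = 1.92 m³/s.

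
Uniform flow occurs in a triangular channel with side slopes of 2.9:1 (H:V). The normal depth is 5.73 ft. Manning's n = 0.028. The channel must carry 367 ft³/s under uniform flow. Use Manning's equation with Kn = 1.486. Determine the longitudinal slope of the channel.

For a triangular section with side slope z = 2.9: A = zy² = 2.9×5.73² = 95.22 ft²; P = 2y√(1+z²) = 2×5.73×3.068 = 35.15 ft.
Hydraulic radius R = A/P = 95.22/35.15 = 2.708 ft.
From Manning's equation, S = [nQ / (1.486 A R^(2/3))]² = [0.028 × 367 / (1.486 × 95.22 × 2.708^(2/3))]² = 0.0014.

S = 0.0014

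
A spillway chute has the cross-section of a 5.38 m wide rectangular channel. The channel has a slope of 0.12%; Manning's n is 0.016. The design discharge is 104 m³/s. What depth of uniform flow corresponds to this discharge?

Manning's equation rearranged: A R^(2/3) = nQ / (1·√S) = 0.016 × 104 / (√0.0012) = 48.04.
Try y = 4.09 m: A R^(2/3) = 30.39 — low.
Try y = 6.69 m: A R^(2/3) = 55.57 — high.
Try y = 5.92 m: A R^(2/3) = 47.99 — ≈ 48.04.

y_n = 5.92 m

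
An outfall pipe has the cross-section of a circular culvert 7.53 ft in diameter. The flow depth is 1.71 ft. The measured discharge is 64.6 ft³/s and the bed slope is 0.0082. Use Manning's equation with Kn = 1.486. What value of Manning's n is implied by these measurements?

n = 0.016

For a circular section of diameter D = 7.53 ft at depth y = 1.71 ft, the central angle is θ = 2 arccos(1 − 2y/D) = 1.987 rad. Then A = (D²/8)(θ − sin θ) = 7.599 ft² and P = Dθ/2 = 7.481 ft.
Hydraulic radius R = A/P = 7.599/7.481 = 1.016 ft.
Rearranging Manning's equation: n = (1.486/Q) A R^(2/3) S^(1/2) = (1.486/64.6) × 7.599 × 1.016^(2/3) × √0.0082 = 0.016.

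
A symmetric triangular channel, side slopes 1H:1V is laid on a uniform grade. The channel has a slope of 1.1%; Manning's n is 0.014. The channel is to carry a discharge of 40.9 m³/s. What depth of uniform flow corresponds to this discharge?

y_n = 2.45 m

Manning's equation rearranged: A R^(2/3) = nQ / (1·√S) = 0.014 × 40.9 / (√0.011) = 5.46.
At y = 3.11 m: A R^(2/3) = 10.3 — too large.
At y = 1.99 m: A R^(2/3) = 3.133 — too small.
At y = 2.45 m: A R^(2/3) = 5.454 — matches.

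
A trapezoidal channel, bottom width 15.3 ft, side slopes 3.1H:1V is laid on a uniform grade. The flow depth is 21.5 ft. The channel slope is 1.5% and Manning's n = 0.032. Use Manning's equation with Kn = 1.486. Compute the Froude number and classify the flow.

supercritical

With bottom width b = 15.3 ft and side slope z = 3.1: A = (b + zy)y = (15.3 + 3.1×21.5)×21.5 = 1762 ft²; P = b + 2y√(1+z²) = 15.3 + 2×21.5×3.257 = 155.4 ft.
Hydraulic radius R = A/P = 1762/155.4 = 11.34 ft.
V = (1.486/n) R^(2/3) √S = (1.486/0.032) × 11.34^(2/3) × √0.015 = 28.71 ft/s. Hydraulic depth D_h = A/T = 1762/148.6 = 11.86 ft.
Froude number Fr = V/√(g·D_h) = 28.71/√(32.2×11.86) = 1.47, which is greater than 1, so the flow is supercritical.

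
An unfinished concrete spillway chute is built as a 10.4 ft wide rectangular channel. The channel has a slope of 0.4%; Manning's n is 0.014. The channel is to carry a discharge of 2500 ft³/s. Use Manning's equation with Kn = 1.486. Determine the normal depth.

Manning's equation rearranged: A R^(2/3) = nQ / (1.486·√S) = 0.014 × 2500 / (1.486 × √0.004) = 372.4.
At y = 11.3 ft: A R^(2/3) = 274.1 — too small.
At y = 17 ft: A R^(2/3) = 444.2 — too large.
At y = 14.6 ft: A R^(2/3) = 372 — ≈ 372.4.

y_n = 14.6 ft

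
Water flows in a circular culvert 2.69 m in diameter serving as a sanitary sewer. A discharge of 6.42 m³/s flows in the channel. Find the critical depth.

y_c = 1.12 m

At critical depth, Q² T / (g A³) = 1, i.e. A³/T = Q²/g = 6.42²/9.81 = 4.201.
Try y = 1.28 m: A³/T = 7.059 — over.
Try y = 1 m: A³/T = 2.739 — short.
Try y = 1.12 m: A³/T = 4.233 — matches.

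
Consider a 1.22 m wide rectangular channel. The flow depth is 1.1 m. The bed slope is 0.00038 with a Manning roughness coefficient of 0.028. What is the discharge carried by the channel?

Flow area A = b·y = 1.22 × 1.1 = 1.342 m². Wetted perimeter P = b + 2y = 1.22 + 2×1.1 = 3.42 m.
Hydraulic radius R = A/P = 1.342/3.42 = 0.3924 m.
Manning's equation: Q = (1/n) A R^(2/3) S^(1/2) = (1/0.028) × 1.342 × 0.3924^(2/3) × 0.00038^(1/2) = 0.501 m³/s.

Q = 0.501 m³/s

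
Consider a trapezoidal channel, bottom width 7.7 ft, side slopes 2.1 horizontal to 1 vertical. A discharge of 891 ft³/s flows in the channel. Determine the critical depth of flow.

At critical depth, Q² T / (g A³) = 1, i.e. A³/T = Q²/g = 891²/32.2 = 24650.
Trying y = 4.3 ft: A³/T = 14450 — too small.
Trying y = 6.1 ft: A³/T = 58770 — too large.
Trying y = 4.92 ft: A³/T = 24620 — close enough.

y_c = 4.92 ft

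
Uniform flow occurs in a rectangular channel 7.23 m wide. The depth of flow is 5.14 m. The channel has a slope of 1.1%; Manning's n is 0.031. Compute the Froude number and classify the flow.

Flow area A = b·y = 7.23 × 5.14 = 37.16 m². Wetted perimeter P = b + 2y = 7.23 + 2×5.14 = 17.51 m.
Hydraulic radius R = A/P = 37.16/17.51 = 2.122 m.
V = (1/n) R^(2/3) √S = (1/0.031) × 2.122^(2/3) × √0.011 = 5.587 m/s. Hydraulic depth D_h = A/T = 37.16/7.23 = 5.14 m.
Froude number Fr = V/√(g·D_h) = 5.587/√(9.81×5.14) = 0.787, which is less than 1, so the flow is subcritical.

subcritical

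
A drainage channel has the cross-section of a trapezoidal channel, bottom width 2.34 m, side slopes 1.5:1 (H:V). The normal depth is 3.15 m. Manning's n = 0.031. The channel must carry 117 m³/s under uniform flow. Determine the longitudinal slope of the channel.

With bottom width b = 2.34 m and side slope z = 1.5: A = (b + zy)y = (2.34 + 1.5×3.15)×3.15 = 22.25 m²; P = b + 2y√(1+z²) = 2.34 + 2×3.15×1.803 = 13.7 m.
Hydraulic radius R = A/P = 22.25/13.7 = 1.625 m.
From Manning's equation, S = [nQ / (1 A R^(2/3))]² = [0.031 × 117 / (1 × 22.25 × 1.625^(2/3))]² = 0.0139.

S = 0.0139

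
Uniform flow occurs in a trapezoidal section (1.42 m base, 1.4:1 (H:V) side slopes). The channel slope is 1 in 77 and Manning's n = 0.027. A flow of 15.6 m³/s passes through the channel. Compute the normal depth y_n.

Manning's equation rearranged: A R^(2/3) = nQ / (1·√S) = 0.027 × 15.6 / (√0.01299) = 3.696.
Try y = 1.03 m: A R^(2/3) = 2.083 — low.
Try y = 1.7 m: A R^(2/3) = 5.971 — high.
Try y = 1.36 m: A R^(2/3) = 3.702 — close enough.

y_n = 1.36 m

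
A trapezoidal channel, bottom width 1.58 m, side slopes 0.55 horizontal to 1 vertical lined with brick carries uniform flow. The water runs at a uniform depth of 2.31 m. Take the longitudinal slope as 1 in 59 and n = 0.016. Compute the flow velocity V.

With bottom width b = 1.58 m and side slope z = 0.55: A = (b + zy)y = (1.58 + 0.55×2.31)×2.31 = 6.585 m²; P = b + 2y√(1+z²) = 1.58 + 2×2.31×1.141 = 6.853 m.
Hydraulic radius R = A/P = 6.585/6.853 = 0.9609 m.
From Manning's equation, V = (1/n) R^(2/3) S^(1/2) = (1/0.016) × 0.9609^(2/3) × 0.01695^(1/2) = 7.92 m/s.

V = 7.92 m/s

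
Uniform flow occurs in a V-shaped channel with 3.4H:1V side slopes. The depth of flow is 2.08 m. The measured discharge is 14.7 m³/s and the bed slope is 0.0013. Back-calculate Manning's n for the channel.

n = 0.036

For a triangular section with side slope z = 3.4: A = zy² = 3.4×2.08² = 14.71 m²; P = 2y√(1+z²) = 2×2.08×3.544 = 14.74 m.
Hydraulic radius R = A/P = 14.71/14.74 = 0.9977 m.
Rearranging Manning's equation: n = (1/Q) A R^(2/3) S^(1/2) = (1/14.7) × 14.71 × 0.9977^(2/3) × √0.0013 = 0.036.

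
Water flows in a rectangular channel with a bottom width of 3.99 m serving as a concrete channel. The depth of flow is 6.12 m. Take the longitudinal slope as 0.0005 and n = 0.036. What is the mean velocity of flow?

Flow area A = b·y = 3.99 × 6.12 = 24.42 m². Wetted perimeter P = b + 2y = 3.99 + 2×6.12 = 16.23 m.
Hydraulic radius R = A/P = 24.42/16.23 = 1.505 m.
From Manning's equation, V = (1/n) R^(2/3) S^(1/2) = (1/0.036) × 1.505^(2/3) × 0.0005^(1/2) = 0.816 m/s.

V = 0.816 m/s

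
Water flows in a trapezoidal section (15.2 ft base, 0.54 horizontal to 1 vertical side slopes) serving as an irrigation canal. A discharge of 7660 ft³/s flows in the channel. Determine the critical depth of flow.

y_c = 16.3 ft

At critical depth, Q² T / (g A³) = 1, i.e. A³/T = Q²/g = 7660²/32.2 = 1822000.
Trying y = 20.8 ft: A³/T = 4412000 — high.
Trying y = 13.3 ft: A³/T = 892300 — low.
Trying y = 16.3 ft: A³/T = 1825000 — close enough.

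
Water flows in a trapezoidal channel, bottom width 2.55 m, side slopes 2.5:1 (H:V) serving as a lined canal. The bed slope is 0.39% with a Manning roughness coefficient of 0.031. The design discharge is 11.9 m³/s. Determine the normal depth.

y_n = 1.25 m

Manning's equation rearranged: A R^(2/3) = nQ / (1·√S) = 0.031 × 11.9 / (√0.0039) = 5.907.
Trying y = 1.52 m: A R^(2/3) = 8.991 — over.
Trying y = 1.07 m: A R^(2/3) = 4.292 — short.
Trying y = 1.25 m: A R^(2/3) = 5.93 — ≈ 5.907.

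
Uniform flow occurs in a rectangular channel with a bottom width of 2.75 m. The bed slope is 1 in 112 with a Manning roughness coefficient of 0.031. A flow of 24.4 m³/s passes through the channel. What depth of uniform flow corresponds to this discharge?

y_n = 3.02 m

Manning's equation rearranged: A R^(2/3) = nQ / (1·√S) = 0.031 × 24.4 / (√0.008929) = 8.005.
At y = 2.11 m: A R^(2/3) = 5.135 — low.
At y = 3.02 m: A R^(2/3) = 7.997 — ≈ 8.005.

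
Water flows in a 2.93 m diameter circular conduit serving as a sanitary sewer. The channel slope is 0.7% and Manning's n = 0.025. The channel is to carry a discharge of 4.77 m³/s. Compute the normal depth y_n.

y_n = 1.02 m

Manning's equation rearranged: A R^(2/3) = nQ / (1·√S) = 0.025 × 4.77 / (√0.007) = 1.425.
Trying y = 1.26 m: A R^(2/3) = 2.105 — high.
Trying y = 0.719 m: A R^(2/3) = 0.7233 — low.
Trying y = 1.02 m: A R^(2/3) = 1.426 — close enough.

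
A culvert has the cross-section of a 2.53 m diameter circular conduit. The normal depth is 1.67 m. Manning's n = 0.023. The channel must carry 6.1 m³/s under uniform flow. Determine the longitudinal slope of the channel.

S = 0.0024

For a circular section of diameter D = 2.53 m at depth y = 1.67 m, the central angle is θ = 2 arccos(1 − 2y/D) = 3.793 rad. Then A = (D²/8)(θ − sin θ) = 3.52 m² and P = Dθ/2 = 4.799 m.
Hydraulic radius R = A/P = 3.52/4.799 = 0.7336 m.
From Manning's equation, S = [nQ / (1 A R^(2/3))]² = [0.023 × 6.1 / (1 × 3.52 × 0.7336^(2/3))]² = 0.0024.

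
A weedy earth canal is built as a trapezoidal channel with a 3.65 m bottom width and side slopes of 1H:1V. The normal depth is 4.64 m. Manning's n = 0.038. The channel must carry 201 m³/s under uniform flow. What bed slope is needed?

With bottom width b = 3.65 m and side slope z = 1: A = (b + zy)y = (3.65 + 1×4.64)×4.64 = 38.47 m²; P = b + 2y√(1+z²) = 3.65 + 2×4.64×1.414 = 16.77 m.
Hydraulic radius R = A/P = 38.47/16.77 = 2.293 m.
From Manning's equation, S = [nQ / (1 A R^(2/3))]² = [0.038 × 201 / (1 × 38.47 × 2.293^(2/3))]² = 0.013.

S = 0.013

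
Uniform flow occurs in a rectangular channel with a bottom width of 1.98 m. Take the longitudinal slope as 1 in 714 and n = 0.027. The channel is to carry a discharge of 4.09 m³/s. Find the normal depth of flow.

Manning's equation rearranged: A R^(2/3) = nQ / (1·√S) = 0.027 × 4.09 / (√0.001401) = 2.951.
At y = 1.67 m: A R^(2/3) = 2.408 — too small.
At y = 1.97 m: A R^(2/3) = 2.954 — matches.

y_n = 1.97 m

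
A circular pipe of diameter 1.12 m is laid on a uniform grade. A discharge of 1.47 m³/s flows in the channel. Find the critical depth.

At critical depth, Q² T / (g A³) = 1, i.e. A³/T = Q²/g = 1.47²/9.81 = 0.2203.
At y = 0.733 m: A³/T = 0.2994 — over.
At y = 0.522 m: A³/T = 0.08159 — short.
At y = 0.677 m: A³/T = 0.2204 — close enough.

y_c = 0.677 m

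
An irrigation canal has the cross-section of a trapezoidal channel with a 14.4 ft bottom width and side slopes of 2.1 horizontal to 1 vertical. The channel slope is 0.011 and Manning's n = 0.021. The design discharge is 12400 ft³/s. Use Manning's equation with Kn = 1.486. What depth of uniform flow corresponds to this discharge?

y_n = 11.9 ft

Manning's equation rearranged: A R^(2/3) = nQ / (1.486·√S) = 0.021 × 12400 / (1.486 × √0.011) = 1671.
At y = 13.5 ft: A R^(2/3) = 2206 — too large.
At y = 8.14 ft: A R^(2/3) = 740.1 — too small.
At y = 11.9 ft: A R^(2/3) = 1669 — close enough.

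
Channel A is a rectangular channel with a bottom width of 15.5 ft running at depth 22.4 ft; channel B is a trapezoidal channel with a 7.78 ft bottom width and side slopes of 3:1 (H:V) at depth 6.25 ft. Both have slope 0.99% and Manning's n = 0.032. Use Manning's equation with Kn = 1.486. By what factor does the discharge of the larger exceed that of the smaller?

Channel A: Flow area A = b·y = 15.5 × 22.4 = 347.2 ft². Wetted perimeter P = b + 2y = 15.5 + 2×22.4 = 60.3 ft. Hydraulic radius R = A/P = 347.2/60.3 = 5.758 ft. Q_A = (1.486/0.032)·347.2·5.758^(2/3)·√0.0099 = 5154 ft³/s.
Channel B: With bottom width b = 7.78 ft and side slope z = 3: A = (b + zy)y = (7.78 + 3×6.25)×6.25 = 165.8 ft²; P = b + 2y√(1+z²) = 7.78 + 2×6.25×3.162 = 47.31 ft. Hydraulic radius R = A/P = 165.8/47.31 = 3.505 ft. Q_B = (1.486/0.032)·165.8·3.505^(2/3)·√0.0099 = 1768 ft³/s.
The larger discharge is 5154 ft³/s and the smaller is 1768 ft³/s; the ratio is 2.92.

2.92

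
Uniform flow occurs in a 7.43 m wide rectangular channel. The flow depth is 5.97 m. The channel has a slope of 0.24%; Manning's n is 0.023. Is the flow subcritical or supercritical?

Flow area A = b·y = 7.43 × 5.97 = 44.36 m². Wetted perimeter P = b + 2y = 7.43 + 2×5.97 = 19.37 m.
Hydraulic radius R = A/P = 44.36/19.37 = 2.29 m.
V = (1/n) R^(2/3) √S = (1/0.023) × 2.29^(2/3) × √0.0024 = 3.701 m/s. Hydraulic depth D_h = A/T = 44.36/7.43 = 5.97 m.
Froude number Fr = V/√(g·D_h) = 3.701/√(9.81×5.97) = 0.484, which is less than 1, so the flow is subcritical.

subcritical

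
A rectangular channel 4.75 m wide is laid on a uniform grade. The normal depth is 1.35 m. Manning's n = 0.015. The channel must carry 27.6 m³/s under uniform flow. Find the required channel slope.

S = 0.00509

Flow area A = b·y = 4.75 × 1.35 = 6.413 m². Wetted perimeter P = b + 2y = 4.75 + 2×1.35 = 7.45 m.
Hydraulic radius R = A/P = 6.413/7.45 = 0.8607 m.
From Manning's equation, S = [nQ / (1 A R^(2/3))]² = [0.015 × 27.6 / (1 × 6.413 × 0.8607^(2/3))]² = 0.00509.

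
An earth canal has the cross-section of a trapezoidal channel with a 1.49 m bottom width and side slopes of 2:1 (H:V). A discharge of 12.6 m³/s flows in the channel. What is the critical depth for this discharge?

At critical depth, Q² T / (g A³) = 1, i.e. A³/T = Q²/g = 12.6²/9.81 = 16.18.
Try y = 0.967 m: A³/T = 6.775 — low.
Try y = 1.52 m: A³/T = 43.13 — high.
Try y = 1.2 m: A³/T = 16.17 — matches.

y_c = 1.2 m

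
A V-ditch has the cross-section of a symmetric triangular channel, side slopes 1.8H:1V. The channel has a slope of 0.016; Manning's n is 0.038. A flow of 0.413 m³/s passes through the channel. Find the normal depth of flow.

Manning's equation rearranged: A R^(2/3) = nQ / (1·√S) = 0.038 × 0.413 / (√0.016) = 0.1241.
Try y = 0.319 m: A R^(2/3) = 0.04925 — too small.
Try y = 0.451 m: A R^(2/3) = 0.124 — ≈ 0.1241.

y_n = 0.451 m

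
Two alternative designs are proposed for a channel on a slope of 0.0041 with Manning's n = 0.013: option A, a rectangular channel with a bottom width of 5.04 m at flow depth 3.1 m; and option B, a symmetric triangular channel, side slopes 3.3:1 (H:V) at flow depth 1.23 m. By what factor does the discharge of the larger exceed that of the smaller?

5.55

Channel A: Flow area A = b·y = 5.04 × 3.1 = 15.62 m². Wetted perimeter P = b + 2y = 5.04 + 2×3.1 = 11.24 m. Hydraulic radius R = A/P = 15.62/11.24 = 1.39 m. Q_A = (1/0.013)·15.62·1.39^(2/3)·√0.0041 = 95.85 m³/s.
Channel B: For a triangular section with side slope z = 3.3: A = zy² = 3.3×1.23² = 4.993 m²; P = 2y√(1+z²) = 2×1.23×3.448 = 8.483 m. Hydraulic radius R = A/P = 4.993/8.483 = 0.5886 m. Q_B = (1/0.013)·4.993·0.5886^(2/3)·√0.0041 = 17.27 m³/s.
The larger discharge is 95.85 m³/s and the smaller is 17.27 m³/s; the ratio is 5.55.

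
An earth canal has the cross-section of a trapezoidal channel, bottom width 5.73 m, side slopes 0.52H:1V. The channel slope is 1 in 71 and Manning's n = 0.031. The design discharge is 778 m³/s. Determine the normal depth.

y_n = 8.63 m

Manning's equation rearranged: A R^(2/3) = nQ / (1·√S) = 0.031 × 778 / (√0.01408) = 203.2.
At y = 6.8 m: A R^(2/3) = 130.8 — short.
At y = 9.56 m: A R^(2/3) = 246.9 — over.
At y = 8.63 m: A R^(2/3) = 203.3 — close enough.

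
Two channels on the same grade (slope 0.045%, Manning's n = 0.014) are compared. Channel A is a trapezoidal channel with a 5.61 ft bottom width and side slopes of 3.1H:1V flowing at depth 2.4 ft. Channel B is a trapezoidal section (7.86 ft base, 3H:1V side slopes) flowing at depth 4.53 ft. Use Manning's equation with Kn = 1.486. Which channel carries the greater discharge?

channel B

Channel A: With bottom width b = 5.61 ft and side slope z = 3.1: A = (b + zy)y = (5.61 + 3.1×2.4)×2.4 = 31.32 ft²; P = b + 2y√(1+z²) = 5.61 + 2×2.4×3.257 = 21.25 ft. Hydraulic radius R = A/P = 31.32/21.25 = 1.474 ft. Q_A = (1.486/0.014)·31.32·1.474^(2/3)·√0.00045 = 91.35 ft³/s.
Channel B: With bottom width b = 7.86 ft and side slope z = 3: A = (b + zy)y = (7.86 + 3×4.53)×4.53 = 97.17 ft²; P = b + 2y√(1+z²) = 7.86 + 2×4.53×3.162 = 36.51 ft. Hydraulic radius R = A/P = 97.17/36.51 = 2.661 ft. Q_B = (1.486/0.014)·97.17·2.661^(2/3)·√0.00045 = 420.2 ft³/s.
Q_A = 91.35 ft³/s vs Q_B = 420.2 ft³/s, so channel B carries more.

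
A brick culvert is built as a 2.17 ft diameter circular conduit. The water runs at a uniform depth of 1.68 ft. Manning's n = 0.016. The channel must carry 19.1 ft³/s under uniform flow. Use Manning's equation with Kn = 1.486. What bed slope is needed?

S = 0.00783

For a circular section of diameter D = 2.17 ft at depth y = 1.68 ft, the central angle is θ = 2 arccos(1 − 2y/D) = 4.302 rad. Then A = (D²/8)(θ − sin θ) = 3.072 ft² and P = Dθ/2 = 4.668 ft.
Hydraulic radius R = A/P = 3.072/4.668 = 0.6581 ft.
From Manning's equation, S = [nQ / (1.486 A R^(2/3))]² = [0.016 × 19.1 / (1.486 × 3.072 × 0.6581^(2/3))]² = 0.00783.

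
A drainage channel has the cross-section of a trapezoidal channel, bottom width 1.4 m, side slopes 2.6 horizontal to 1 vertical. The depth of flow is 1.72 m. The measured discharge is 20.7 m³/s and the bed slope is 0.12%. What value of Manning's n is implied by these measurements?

With bottom width b = 1.4 m and side slope z = 2.6: A = (b + zy)y = (1.4 + 2.6×1.72)×1.72 = 10.1 m²; P = b + 2y√(1+z²) = 1.4 + 2×1.72×2.786 = 10.98 m.
Hydraulic radius R = A/P = 10.1/10.98 = 0.9196 m.
Rearranging Manning's equation: n = (1/Q) A R^(2/3) S^(1/2) = (1/20.7) × 10.1 × 0.9196^(2/3) × √0.0012 = 0.016.

n = 0.016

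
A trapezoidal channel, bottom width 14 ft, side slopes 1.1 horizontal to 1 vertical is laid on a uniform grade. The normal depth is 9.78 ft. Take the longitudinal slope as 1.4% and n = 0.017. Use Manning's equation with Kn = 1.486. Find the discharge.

Q = 7920 ft³/s

With bottom width b = 14 ft and side slope z = 1.1: A = (b + zy)y = (14 + 1.1×9.78)×9.78 = 242.1 ft²; P = b + 2y√(1+z²) = 14 + 2×9.78×1.487 = 43.08 ft.
Hydraulic radius R = A/P = 242.1/43.08 = 5.621 ft.
Manning's equation: Q = (1.486/n) A R^(2/3) S^(1/2) = (1.486/0.017) × 242.1 × 5.621^(2/3) × 0.014^(1/2) = 7920 ft³/s.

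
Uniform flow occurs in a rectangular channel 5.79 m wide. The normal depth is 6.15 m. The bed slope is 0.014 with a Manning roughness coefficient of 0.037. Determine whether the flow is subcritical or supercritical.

Flow area A = b·y = 5.79 × 6.15 = 35.61 m². Wetted perimeter P = b + 2y = 5.79 + 2×6.15 = 18.09 m.
Hydraulic radius R = A/P = 35.61/18.09 = 1.968 m.
V = (1/n) R^(2/3) √S = (1/0.037) × 1.968^(2/3) × √0.014 = 5.023 m/s. Hydraulic depth D_h = A/T = 35.61/5.79 = 6.15 m.
Froude number Fr = V/√(g·D_h) = 5.023/√(9.81×6.15) = 0.647, which is less than 1, so the flow is subcritical.

subcritical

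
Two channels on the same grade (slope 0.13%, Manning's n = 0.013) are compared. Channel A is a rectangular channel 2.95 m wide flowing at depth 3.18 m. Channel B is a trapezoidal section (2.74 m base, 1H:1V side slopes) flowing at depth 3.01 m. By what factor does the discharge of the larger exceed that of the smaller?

Channel A: Flow area A = b·y = 2.95 × 3.18 = 9.381 m². Wetted perimeter P = b + 2y = 2.95 + 2×3.18 = 9.31 m. Hydraulic radius R = A/P = 9.381/9.31 = 1.008 m. Q_A = (1/0.013)·9.381·1.008^(2/3)·√0.0013 = 26.15 m³/s.
Channel B: With bottom width b = 2.74 m and side slope z = 1: A = (b + zy)y = (2.74 + 1×3.01)×3.01 = 17.31 m²; P = b + 2y√(1+z²) = 2.74 + 2×3.01×1.414 = 11.25 m. Hydraulic radius R = A/P = 17.31/11.25 = 1.538 m. Q_B = (1/0.013)·17.31·1.538^(2/3)·√0.0013 = 63.96 m³/s.
The larger discharge is 63.96 m³/s and the smaller is 26.15 m³/s; the ratio is 2.45.

2.45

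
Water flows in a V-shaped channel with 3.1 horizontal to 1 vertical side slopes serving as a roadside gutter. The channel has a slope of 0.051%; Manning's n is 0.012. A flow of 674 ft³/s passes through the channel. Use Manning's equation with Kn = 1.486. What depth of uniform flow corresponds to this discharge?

Manning's equation rearranged: A R^(2/3) = nQ / (1.486·√S) = 0.012 × 674 / (1.486 × √0.00051) = 241.
Try y = 6.87 ft: A R^(2/3) = 322.3 — high.
Try y = 4.43 ft: A R^(2/3) = 100 — low.
Try y = 6.16 ft: A R^(2/3) = 240.9 — ≈ 241.

y_n = 6.16 ft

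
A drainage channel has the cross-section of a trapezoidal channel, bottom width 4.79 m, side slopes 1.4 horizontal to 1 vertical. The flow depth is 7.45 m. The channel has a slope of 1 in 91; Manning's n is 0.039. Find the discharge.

With bottom width b = 4.79 m and side slope z = 1.4: A = (b + zy)y = (4.79 + 1.4×7.45)×7.45 = 113.4 m²; P = b + 2y√(1+z²) = 4.79 + 2×7.45×1.72 = 30.42 m.
Hydraulic radius R = A/P = 113.4/30.42 = 3.727 m.
Manning's equation: Q = (1/n) A R^(2/3) S^(1/2) = (1/0.039) × 113.4 × 3.727^(2/3) × 0.01099^(1/2) = 733 m³/s.

Q = 733 m³/s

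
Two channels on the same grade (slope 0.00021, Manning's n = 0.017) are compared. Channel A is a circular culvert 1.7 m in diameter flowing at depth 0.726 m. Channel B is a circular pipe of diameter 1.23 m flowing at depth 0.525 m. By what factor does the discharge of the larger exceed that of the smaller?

2.37

Channel A: For a circular section of diameter D = 1.7 m at depth y = 0.726 m, the central angle is θ = 2 arccos(1 − 2y/D) = 2.849 rad. Then A = (D²/8)(θ − sin θ) = 0.9249 m² and P = Dθ/2 = 2.421 m. Hydraulic radius R = A/P = 0.9249/2.421 = 0.3819 m. Q_A = (1/0.017)·0.9249·0.3819^(2/3)·√0.00021 = 0.415 m³/s.
Channel B: For a circular section of diameter D = 1.23 m at depth y = 0.525 m, the central angle is θ = 2 arccos(1 − 2y/D) = 2.848 rad. Then A = (D²/8)(θ − sin θ) = 0.4838 m² and P = Dθ/2 = 1.751 m. Hydraulic radius R = A/P = 0.4838/1.751 = 0.2762 m. Q_B = (1/0.017)·0.4838·0.2762^(2/3)·√0.00021 = 0.1749 m³/s.
The larger discharge is 0.415 m³/s and the smaller is 0.1749 m³/s; the ratio is 2.37.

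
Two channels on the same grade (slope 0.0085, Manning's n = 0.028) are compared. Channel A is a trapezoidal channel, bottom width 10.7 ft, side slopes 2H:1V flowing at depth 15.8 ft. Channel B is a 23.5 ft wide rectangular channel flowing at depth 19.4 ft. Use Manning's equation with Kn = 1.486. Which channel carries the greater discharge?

channel A

Channel A: With bottom width b = 10.7 ft and side slope z = 2: A = (b + zy)y = (10.7 + 2×15.8)×15.8 = 668.3 ft²; P = b + 2y√(1+z²) = 10.7 + 2×15.8×2.236 = 81.36 ft. Hydraulic radius R = A/P = 668.3/81.36 = 8.215 ft. Q_A = (1.486/0.028)·668.3·8.215^(2/3)·√0.0085 = 13310 ft³/s.
Channel B: Flow area A = b·y = 23.5 × 19.4 = 455.9 ft². Wetted perimeter P = b + 2y = 23.5 + 2×19.4 = 62.3 ft. Hydraulic radius R = A/P = 455.9/62.3 = 7.318 ft. Q_B = (1.486/0.028)·455.9·7.318^(2/3)·√0.0085 = 8408 ft³/s.
Q_A = 13310 ft³/s vs Q_B = 8408 ft³/s, so channel A carries more.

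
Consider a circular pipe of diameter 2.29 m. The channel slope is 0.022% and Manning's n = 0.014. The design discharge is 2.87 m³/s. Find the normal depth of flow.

Manning's equation rearranged: A R^(2/3) = nQ / (1·√S) = 0.014 × 2.87 / (√0.00022) = 2.709.
At y = 1.35 m: A R^(2/3) = 1.857 — short.
At y = 2.13 m: A R^(2/3) = 3.053 — over.
At y = 1.79 m: A R^(2/3) = 2.711 — ≈ 2.709.

y_n = 1.79 m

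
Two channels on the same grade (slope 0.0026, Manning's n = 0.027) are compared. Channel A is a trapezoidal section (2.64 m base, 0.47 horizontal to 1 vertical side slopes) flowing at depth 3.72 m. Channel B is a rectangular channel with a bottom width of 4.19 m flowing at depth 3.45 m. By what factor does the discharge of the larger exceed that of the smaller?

Channel A: With bottom width b = 2.64 m and side slope z = 0.47: A = (b + zy)y = (2.64 + 0.47×3.72)×3.72 = 16.32 m²; P = b + 2y√(1+z²) = 2.64 + 2×3.72×1.105 = 10.86 m. Hydraulic radius R = A/P = 16.32/10.86 = 1.503 m. Q_A = (1/0.027)·16.32·1.503^(2/3)·√0.0026 = 40.45 m³/s.
Channel B: Flow area A = b·y = 4.19 × 3.45 = 14.46 m². Wetted perimeter P = b + 2y = 4.19 + 2×3.45 = 11.09 m. Hydraulic radius R = A/P = 14.46/11.09 = 1.303 m. Q_B = (1/0.027)·14.46·1.303^(2/3)·√0.0026 = 32.58 m³/s.
The larger discharge is 40.45 m³/s and the smaller is 32.58 m³/s; the ratio is 1.24.

1.24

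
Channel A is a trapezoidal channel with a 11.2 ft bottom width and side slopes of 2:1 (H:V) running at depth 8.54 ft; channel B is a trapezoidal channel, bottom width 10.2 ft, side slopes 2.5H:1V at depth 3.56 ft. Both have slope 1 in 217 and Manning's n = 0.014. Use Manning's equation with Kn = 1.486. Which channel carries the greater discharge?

channel A

Channel A: With bottom width b = 11.2 ft and side slope z = 2: A = (b + zy)y = (11.2 + 2×8.54)×8.54 = 241.5 ft²; P = b + 2y√(1+z²) = 11.2 + 2×8.54×2.236 = 49.39 ft. Hydraulic radius R = A/P = 241.5/49.39 = 4.89 ft. Q_A = (1.486/0.014)·241.5·4.89^(2/3)·√0.004608 = 5013 ft³/s.
Channel B: With bottom width b = 10.2 ft and side slope z = 2.5: A = (b + zy)y = (10.2 + 2.5×3.56)×3.56 = 68 ft²; P = b + 2y√(1+z²) = 10.2 + 2×3.56×2.693 = 29.37 ft. Hydraulic radius R = A/P = 68/29.37 = 2.315 ft. Q_B = (1.486/0.014)·68·2.315^(2/3)·√0.004608 = 857.4 ft³/s.
Q_A = 5013 ft³/s vs Q_B = 857.4 ft³/s, so channel A carries more.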